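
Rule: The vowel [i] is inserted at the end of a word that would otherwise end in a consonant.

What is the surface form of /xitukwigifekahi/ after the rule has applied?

xitukwigifekahi

No segment of /xitukwigifekahi/ meets the structural description of the rule, so the form surfaces unchanged.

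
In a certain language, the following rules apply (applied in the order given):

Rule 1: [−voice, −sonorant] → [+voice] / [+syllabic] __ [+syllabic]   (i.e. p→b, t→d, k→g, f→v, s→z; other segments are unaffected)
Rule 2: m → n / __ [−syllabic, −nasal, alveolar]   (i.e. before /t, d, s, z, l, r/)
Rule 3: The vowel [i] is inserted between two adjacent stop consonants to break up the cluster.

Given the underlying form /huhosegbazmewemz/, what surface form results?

Rule 1 (intervocalic voicing): /s/ is a voiceless obstruent between vowels /o/ and /e/, so it voices to [z]. /huhosegbazmewemz/ → huhozegbazmewemz.
Rule 2 (nasal place assimilation): /m/ precedes the alveolar consonant /z/, so it assimilates in place to [n]. /huhozegbazmewemz/ → huhozegbazmewenz.
Rule 3 (stop-cluster i-epenthesis): /g/ and /b/ form a stop–stop cluster, so [i] is inserted between them. /huhozegbazmewenz/ → huhozegibazmewenz.

huhozegibazmewenz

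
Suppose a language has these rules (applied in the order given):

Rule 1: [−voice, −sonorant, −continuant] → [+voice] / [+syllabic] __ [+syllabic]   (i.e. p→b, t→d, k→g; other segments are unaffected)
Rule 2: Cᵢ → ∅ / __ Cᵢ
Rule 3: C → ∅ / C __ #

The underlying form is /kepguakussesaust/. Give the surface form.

Rule 1 (intervocalic voicing): /k/ is a voiceless stop between vowels /a/ and /u/, so it voices to [g]. /kepguakussesaust/ → kepguagussesaust.
Rule 2 (degemination): /ss/ is a geminate; the first /s/ deletes. /kepguagussesaust/ → kepguagusesaust.
Rule 3 (final cluster simplification): /t/ is the second consonant of a word-final cluster /st/, so it deletes. /kepguagusesaust/ → kepguagusesaus.

kepguagusesaus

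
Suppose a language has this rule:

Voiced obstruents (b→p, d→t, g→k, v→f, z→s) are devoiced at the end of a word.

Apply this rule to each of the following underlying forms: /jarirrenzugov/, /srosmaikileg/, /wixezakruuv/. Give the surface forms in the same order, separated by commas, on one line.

/jarirrenzugov/: /v/ is a voiced obstruent in word-final position, so it devoices to [f]. → [jarirrenzugof].
/srosmaikileg/: /g/ is a voiced obstruent in word-final position, so it devoices to [k]. → [srosmaikilek].
/wixezakruuv/: /v/ is a voiced obstruent in word-final position, so it devoices to [f]. → [wixezakruuf].

jarirrenzugof, srosmaikilek, wixezakruuf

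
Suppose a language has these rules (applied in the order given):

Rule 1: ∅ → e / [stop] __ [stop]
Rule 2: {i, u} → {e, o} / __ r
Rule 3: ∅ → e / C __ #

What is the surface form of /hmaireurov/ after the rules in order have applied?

hmaereorove

Rule 1 (stop-cluster e-epenthesis): no segment meets the environment; /hmaireurov/ is unchanged.
Rule 2 (pre-rhotic lowering): /i/ is a high vowel immediately before /r/, so it lowers to [e]. /u/ is a high vowel immediately before /r/, so it lowers to [o]. /hmaireurov/ → hmaereorov.
Rule 3 (final e-epenthesis): the form ends in the consonant /v/, so [e] is inserted word-finally. /hmaereorov/ → hmaereorove.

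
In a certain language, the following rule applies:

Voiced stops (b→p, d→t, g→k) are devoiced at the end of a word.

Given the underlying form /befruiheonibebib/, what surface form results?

befruiheonibebip

/b/ is a voiced stop in word-final position, so it devoices to [p].
The other instances of /b/ do not occur in the required environment and remain unchanged.
Surface form: [befruiheonibebip].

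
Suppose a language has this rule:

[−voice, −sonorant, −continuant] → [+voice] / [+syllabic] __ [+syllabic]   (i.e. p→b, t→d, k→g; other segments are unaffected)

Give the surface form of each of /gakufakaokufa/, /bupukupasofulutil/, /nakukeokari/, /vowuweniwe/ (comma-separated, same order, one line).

/gakufakaokufa/: /k/ is a voiceless stop between vowels /a/ and /u/, so it voices to [g]. /k/ is a voiceless stop between vowels /a/ and /a/, so it voices to [g]. /k/ is a voiceless stop between vowels /o/ and /u/, so it voices to [g]. → [gagufagaogufa].
/bupukupasofulutil/: /p/ is a voiceless stop between vowels /u/ and /u/, so it voices to [b]. /k/ is a voiceless stop between vowels /u/ and /u/, so it voices to [g]. /p/ is a voiceless stop between vowels /u/ and /a/, so it voices to [b]. /t/ is a voiceless stop between vowels /u/ and /i/, so it voices to [d]. → [bubugubasofuludil].
/nakukeokari/: /k/ is a voiceless stop between vowels /a/ and /u/, so it voices to [g]. /k/ is a voiceless stop between vowels /u/ and /e/, so it voices to [g]. /k/ is a voiceless stop between vowels /o/ and /a/, so it voices to [g]. → [nagugeogari].
/vowuweniwe/: the rule's environment is not met; surfaces unchanged as [vowuweniwe].

gagufagaogufa, bubugubasofuludil, nagugeogari, vowuweniwe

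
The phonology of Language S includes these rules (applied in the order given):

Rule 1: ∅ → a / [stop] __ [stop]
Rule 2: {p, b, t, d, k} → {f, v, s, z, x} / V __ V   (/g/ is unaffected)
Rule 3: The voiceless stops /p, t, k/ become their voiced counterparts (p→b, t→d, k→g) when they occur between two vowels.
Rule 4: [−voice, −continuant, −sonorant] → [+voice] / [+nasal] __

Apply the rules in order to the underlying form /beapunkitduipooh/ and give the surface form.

Rule 1 (stop-cluster a-epenthesis): /t/ and /d/ form a stop–stop cluster, so [a] is inserted between them. /beapunkitduipooh/ → beapunkitaduipooh.
Rule 2 (intervocalic spirantization): /p/ is a stop between vowels /a/ and /u/, so it spirantizes to the fricative [f]. /t/ is a stop between vowels /i/ and /a/, so it spirantizes to the fricative [s]. /d/ is a stop between vowels /a/ and /u/, so it spirantizes to the fricative [z]. /p/ is a stop between vowels /i/ and /o/, so it spirantizes to the fricative [f]. /beapunkitaduipooh/ → beafunkisazuifooh.
Rule 3 (intervocalic voicing): no segment meets the environment; /beafunkisazuifooh/ is unchanged.
Rule 4 (post-nasal voicing): /k/ is a voiceless stop immediately after the nasal /n/, so it voices to [g]. /beafunkisazuifooh/ → beafungisazuifooh.

beafungisazuifooh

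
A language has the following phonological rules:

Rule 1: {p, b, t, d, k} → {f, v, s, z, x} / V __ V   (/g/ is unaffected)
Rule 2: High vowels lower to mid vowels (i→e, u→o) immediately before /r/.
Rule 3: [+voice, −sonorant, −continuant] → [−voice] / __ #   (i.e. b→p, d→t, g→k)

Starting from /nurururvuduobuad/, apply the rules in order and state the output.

Rule 1 (intervocalic spirantization): /d/ is a stop between vowels /u/ and /u/, so it spirantizes to the fricative [z]. /b/ is a stop between vowels /o/ and /u/, so it spirantizes to the fricative [v]. /nurururvuduobuad/ → nurururvuzuovuad.
Rule 2 (pre-rhotic lowering): /u/ is a high vowel immediately before /r/, so it lowers to [o]. /u/ is a high vowel immediately before /r/, so it lowers to [o]. /u/ is a high vowel immediately before /r/, so it lowers to [o]. /nurururvuzuovuad/ → norororvuzuovuad.
Rule 3 (final devoicing): /d/ is a voiced stop in word-final position, so it devoices to [t]. /norororvuzuovuad/ → norororvuzuovuat.

norororvuzuovuat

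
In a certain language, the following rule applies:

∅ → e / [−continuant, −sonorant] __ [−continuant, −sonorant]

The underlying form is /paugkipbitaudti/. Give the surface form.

paugekipebitaudeti

/g/ and /k/ form a stop–stop cluster, so [e] is inserted between them.
/p/ and /b/ form a stop–stop cluster, so [e] is inserted between them.
/d/ and /t/ form a stop–stop cluster, so [e] is inserted between them.
Surface form: [paugekipebitaudeti].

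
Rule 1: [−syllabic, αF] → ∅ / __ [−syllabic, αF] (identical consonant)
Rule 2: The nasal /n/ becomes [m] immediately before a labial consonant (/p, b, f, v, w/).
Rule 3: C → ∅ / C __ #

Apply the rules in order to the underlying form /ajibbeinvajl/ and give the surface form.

Rule 1 (degemination): /bb/ is a geminate; the first /b/ deletes. /ajibbeinvajl/ → ajibeinvajl.
Rule 2 (nasal place assimilation): /n/ precedes the labial consonant /v/, so it assimilates in place to [m]. /ajibeinvajl/ → ajibeimvajl.
Rule 3 (final cluster simplification): /l/ is the second consonant of a word-final cluster /jl/, so it deletes. /ajibeimvajl/ → ajibeimvaj.

ajibeimvaj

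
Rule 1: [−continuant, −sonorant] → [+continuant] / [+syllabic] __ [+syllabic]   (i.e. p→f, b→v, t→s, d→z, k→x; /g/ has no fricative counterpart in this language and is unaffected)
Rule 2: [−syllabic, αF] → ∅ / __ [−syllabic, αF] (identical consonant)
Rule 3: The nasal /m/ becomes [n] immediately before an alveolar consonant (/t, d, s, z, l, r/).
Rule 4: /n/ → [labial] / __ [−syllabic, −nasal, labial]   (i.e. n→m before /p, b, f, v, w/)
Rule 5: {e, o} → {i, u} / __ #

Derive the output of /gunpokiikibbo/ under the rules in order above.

Rule 1 (intervocalic spirantization): /k/ is a stop between vowels /o/ and /i/, so it spirantizes to the fricative [x]. /k/ is a stop between vowels /i/ and /i/, so it spirantizes to the fricative [x]. /gunpokiikibbo/ → gunpoxiixibbo.
Rule 2 (degemination): /bb/ is a geminate; the first /b/ deletes. /gunpoxiixibbo/ → gunpoxiixibo.
Rule 3 (nasal place assimilation): no segment meets the environment; /gunpoxiixibo/ is unchanged.
Rule 4 (nasal place assimilation): /n/ precedes the labial consonant /p/, so it assimilates in place to [m]. /gunpoxiixibo/ → gumpoxiixibo.
Rule 5 (final vowel raising): /o/ is a mid vowel in word-final position, so it raises to [u]. /gumpoxiixibo/ → gumpoxiixibu.

gumpoxiixibu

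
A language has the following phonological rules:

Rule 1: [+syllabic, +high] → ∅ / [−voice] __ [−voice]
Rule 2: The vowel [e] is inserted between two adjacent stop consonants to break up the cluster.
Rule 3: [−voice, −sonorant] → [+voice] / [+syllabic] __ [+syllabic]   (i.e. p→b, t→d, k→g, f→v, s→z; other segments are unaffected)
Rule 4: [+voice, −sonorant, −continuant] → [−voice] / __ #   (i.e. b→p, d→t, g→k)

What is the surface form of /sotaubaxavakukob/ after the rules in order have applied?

Rule 1 (high vowel syncope): /u/ is a high vowel flanked by voiceless consonants /k/ and /k/, so it deletes. /sotaubaxavakukob/ → sotaubaxavakkob.
Rule 2 (stop-cluster e-epenthesis): /k/ and /k/ form a stop–stop cluster, so [e] is inserted between them. /sotaubaxavakkob/ → sotaubaxavakekob.
Rule 3 (intervocalic voicing): /t/ is a voiceless obstruent between vowels /o/ and /a/, so it voices to [d]. /k/ is a voiceless obstruent between vowels /a/ and /e/, so it voices to [g]. /k/ is a voiceless obstruent between vowels /e/ and /o/, so it voices to [g]. /sotaubaxavakekob/ → sodaubaxavagegob.
Rule 4 (final devoicing): /b/ is a voiced stop in word-final position, so it devoices to [p]. /sodaubaxavagegob/ → sodaubaxavagegop.

sodaubaxavagegop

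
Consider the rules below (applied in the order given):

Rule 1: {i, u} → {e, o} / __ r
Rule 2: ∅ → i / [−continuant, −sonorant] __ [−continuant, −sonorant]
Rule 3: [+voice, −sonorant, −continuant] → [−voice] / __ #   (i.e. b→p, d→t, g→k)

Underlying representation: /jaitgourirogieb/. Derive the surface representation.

Rule 1 (pre-rhotic lowering): /u/ is a high vowel immediately before /r/, so it lowers to [o]. /i/ is a high vowel immediately before /r/, so it lowers to [e]. /jaitgourirogieb/ → jaitgoorerogieb.
Rule 2 (stop-cluster i-epenthesis): /t/ and /g/ form a stop–stop cluster, so [i] is inserted between them. /jaitgoorerogieb/ → jaitigoorerogieb.
Rule 3 (final devoicing): /b/ is a voiced stop in word-final position, so it devoices to [p]. /jaitigoorerogieb/ → jaitigoorerogiep.

jaitigoorerogiep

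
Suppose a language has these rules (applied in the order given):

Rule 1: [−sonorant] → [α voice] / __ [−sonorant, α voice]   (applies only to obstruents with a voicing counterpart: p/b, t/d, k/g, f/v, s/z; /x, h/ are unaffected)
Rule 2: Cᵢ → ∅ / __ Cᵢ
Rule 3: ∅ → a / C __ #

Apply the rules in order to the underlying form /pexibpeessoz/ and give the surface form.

Rule 1 (regressive voicing assimilation): /b/ precedes the voiceless obstruent /p/, so it devoices to [p] by assimilation. /pexibpeessoz/ → pexippeessoz.
Rule 2 (degemination): /pp/ is a geminate; the first /p/ deletes. /ss/ is a geminate; the first /s/ deletes. /pexippeessoz/ → pexipeesoz.
Rule 3 (final a-epenthesis): the form ends in the consonant /z/, so [a] is inserted word-finally. /pexipeesoz/ → pexipeesoza.

pexipeesoza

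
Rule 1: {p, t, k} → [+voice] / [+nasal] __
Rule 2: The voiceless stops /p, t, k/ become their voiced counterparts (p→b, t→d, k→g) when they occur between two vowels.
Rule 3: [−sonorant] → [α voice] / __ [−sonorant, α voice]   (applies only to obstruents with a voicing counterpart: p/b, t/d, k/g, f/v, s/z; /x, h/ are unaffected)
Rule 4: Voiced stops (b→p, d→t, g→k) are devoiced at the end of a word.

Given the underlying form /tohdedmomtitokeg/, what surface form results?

tohdedmomdidogek

Rule 1 (post-nasal voicing): /t/ is a voiceless stop immediately after the nasal /m/, so it voices to [d]. /tohdedmomtitokeg/ → tohdedmomditokeg.
Rule 2 (intervocalic voicing): /t/ is a voiceless stop between vowels /i/ and /o/, so it voices to [d]. /k/ is a voiceless stop between vowels /o/ and /e/, so it voices to [g]. /tohdedmomditokeg/ → tohdedmomdidogeg.
Rule 3 (regressive voicing assimilation): no segment meets the environment; /tohdedmomdidogeg/ is unchanged.
Rule 4 (final devoicing): /g/ is a voiced stop in word-final position, so it devoices to [k]. /tohdedmomdidogeg/ → tohdedmomdidogek.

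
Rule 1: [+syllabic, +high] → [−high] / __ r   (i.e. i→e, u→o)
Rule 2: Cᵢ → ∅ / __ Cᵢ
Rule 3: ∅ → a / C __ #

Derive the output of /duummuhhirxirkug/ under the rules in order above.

duumuherxerkuga

Rule 1 (pre-rhotic lowering): /i/ is a high vowel immediately before /r/, so it lowers to [e]. /i/ is a high vowel immediately before /r/, so it lowers to [e]. /duummuhhirxirkug/ → duummuhherxerkug.
Rule 2 (degemination): /mm/ is a geminate; the first /m/ deletes. /hh/ is a geminate; the first /h/ deletes. /duummuhherxerkug/ → duumuherxerkug.
Rule 3 (final a-epenthesis): the form ends in the consonant /g/, so [a] is inserted word-finally. /duumuherxerkug/ → duumuherxerkuga.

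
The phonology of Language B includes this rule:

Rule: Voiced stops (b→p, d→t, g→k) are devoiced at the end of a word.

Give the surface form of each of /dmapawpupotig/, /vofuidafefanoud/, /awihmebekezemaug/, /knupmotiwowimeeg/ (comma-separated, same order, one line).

dmapawpupotik, vofuidafefanout, awihmebekezemauk, knupmotiwowimeek

/dmapawpupotig/: /g/ is a voiced stop in word-final position, so it devoices to [k]. → [dmapawpupotik].
/vofuidafefanoud/: /d/ is a voiced stop in word-final position, so it devoices to [t]. → [vofuidafefanout].
/awihmebekezemaug/: /g/ is a voiced stop in word-final position, so it devoices to [k]. → [awihmebekezemauk].
/knupmotiwowimeeg/: /g/ is a voiced stop in word-final position, so it devoices to [k]. → [knupmotiwowimeek].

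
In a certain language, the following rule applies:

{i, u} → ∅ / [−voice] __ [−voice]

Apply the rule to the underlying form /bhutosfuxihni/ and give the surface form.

/u/ is a high vowel flanked by voiceless consonants /h/ and /t/, so it deletes.
/u/ is a high vowel flanked by voiceless consonants /f/ and /x/, so it deletes.
/i/ is a high vowel flanked by voiceless consonants /x/ and /h/, so it deletes.
The other instance of /i/ does not occur in the required environment and remains unchanged.
Surface form: [bhtosfxhni].

bhtosfxhni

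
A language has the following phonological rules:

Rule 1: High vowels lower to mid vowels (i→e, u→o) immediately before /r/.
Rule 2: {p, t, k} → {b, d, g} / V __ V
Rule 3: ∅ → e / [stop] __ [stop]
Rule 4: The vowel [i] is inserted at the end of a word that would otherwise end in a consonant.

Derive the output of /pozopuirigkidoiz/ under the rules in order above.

pozobuerigekidoizi

Rule 1 (pre-rhotic lowering): /i/ is a high vowel immediately before /r/, so it lowers to [e]. /pozopuirigkidoiz/ → pozopuerigkidoiz.
Rule 2 (intervocalic voicing): /p/ is a voiceless stop between vowels /o/ and /u/, so it voices to [b]. /pozopuerigkidoiz/ → pozobuerigkidoiz.
Rule 3 (stop-cluster e-epenthesis): /g/ and /k/ form a stop–stop cluster, so [e] is inserted between them. /pozobuerigkidoiz/ → pozobuerigekidoiz.
Rule 4 (final i-epenthesis): the form ends in the consonant /z/, so [i] is inserted word-finally. /pozobuerigekidoiz/ → pozobuerigekidoizi.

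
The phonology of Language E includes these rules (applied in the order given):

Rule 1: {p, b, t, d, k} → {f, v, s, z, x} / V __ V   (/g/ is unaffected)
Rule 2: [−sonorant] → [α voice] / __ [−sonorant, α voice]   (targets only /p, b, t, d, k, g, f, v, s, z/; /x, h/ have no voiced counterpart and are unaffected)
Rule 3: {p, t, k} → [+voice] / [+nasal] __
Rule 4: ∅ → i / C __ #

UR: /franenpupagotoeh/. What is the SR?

Rule 1 (intervocalic spirantization): /p/ is a stop between vowels /u/ and /a/, so it spirantizes to the fricative [f]. /t/ is a stop between vowels /o/ and /o/, so it spirantizes to the fricative [s]. /franenpupagotoeh/ → franenpufagosoeh.
Rule 2 (regressive voicing assimilation): no segment meets the environment; /franenpufagosoeh/ is unchanged.
Rule 3 (post-nasal voicing): /p/ is a voiceless stop immediately after the nasal /n/, so it voices to [b]. /franenpufagosoeh/ → franenbufagosoeh.
Rule 4 (final i-epenthesis): the form ends in the consonant /h/, so [i] is inserted word-finally. /franenbufagosoeh/ → franenbufagosoehi.

franenbufagosoehi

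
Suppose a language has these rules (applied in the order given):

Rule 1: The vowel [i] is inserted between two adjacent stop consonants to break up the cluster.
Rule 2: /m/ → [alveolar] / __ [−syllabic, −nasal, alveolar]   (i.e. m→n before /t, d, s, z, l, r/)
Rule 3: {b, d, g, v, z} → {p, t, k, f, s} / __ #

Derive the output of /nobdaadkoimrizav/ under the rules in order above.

Rule 1 (stop-cluster i-epenthesis): /b/ and /d/ form a stop–stop cluster, so [i] is inserted between them. /d/ and /k/ form a stop–stop cluster, so [i] is inserted between them. /nobdaadkoimrizav/ → nobidaadikoimrizav.
Rule 2 (nasal place assimilation): /m/ precedes the alveolar consonant /r/, so it assimilates in place to [n]. /nobidaadikoimrizav/ → nobidaadikoinrizav.
Rule 3 (final devoicing): /v/ is a voiced obstruent in word-final position, so it devoices to [f]. /nobidaadikoinrizav/ → nobidaadikoinrizaf.

nobidaadikoinrizaf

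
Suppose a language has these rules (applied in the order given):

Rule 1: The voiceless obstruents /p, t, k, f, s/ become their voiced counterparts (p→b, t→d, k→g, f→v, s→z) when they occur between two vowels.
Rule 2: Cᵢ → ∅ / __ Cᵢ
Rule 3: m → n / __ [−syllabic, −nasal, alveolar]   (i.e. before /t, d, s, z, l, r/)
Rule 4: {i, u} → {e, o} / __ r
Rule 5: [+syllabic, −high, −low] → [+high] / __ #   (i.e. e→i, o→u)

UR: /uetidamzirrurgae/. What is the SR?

uedidanzerorgai

Rule 1 (intervocalic voicing): /t/ is a voiceless obstruent between vowels /e/ and /i/, so it voices to [d]. /uetidamzirrurgae/ → uedidamzirrurgae.
Rule 2 (degemination): /rr/ is a geminate; the first /r/ deletes. /uedidamzirrurgae/ → uedidamzirurgae.
Rule 3 (nasal place assimilation): /m/ precedes the alveolar consonant /z/, so it assimilates in place to [n]. /uedidamzirurgae/ → uedidanzirurgae.
Rule 4 (pre-rhotic lowering): /i/ is a high vowel immediately before /r/, so it lowers to [e]. /u/ is a high vowel immediately before /r/, so it lowers to [o]. /uedidanzirurgae/ → uedidanzerorgae.
Rule 5 (final vowel raising): /e/ is a mid vowel in word-final position, so it raises to [i]. /uedidanzerorgae/ → uedidanzerorgai.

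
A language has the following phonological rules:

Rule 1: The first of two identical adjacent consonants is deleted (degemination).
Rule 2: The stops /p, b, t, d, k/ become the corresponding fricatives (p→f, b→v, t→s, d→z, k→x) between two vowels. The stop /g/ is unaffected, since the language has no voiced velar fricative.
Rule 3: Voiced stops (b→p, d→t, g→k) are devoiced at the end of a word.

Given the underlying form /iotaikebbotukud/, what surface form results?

iosaixevosuxut

Rule 1 (degemination): /bb/ is a geminate; the first /b/ deletes. /iotaikebbotukud/ → iotaikebotukud.
Rule 2 (intervocalic spirantization): /t/ is a stop between vowels /o/ and /a/, so it spirantizes to the fricative [s]. /k/ is a stop between vowels /i/ and /e/, so it spirantizes to the fricative [x]. /b/ is a stop between vowels /e/ and /o/, so it spirantizes to the fricative [v]. /t/ is a stop between vowels /o/ and /u/, so it spirantizes to the fricative [s]. /k/ is a stop between vowels /u/ and /u/, so it spirantizes to the fricative [x]. /iotaikebotukud/ → iosaixevosuxud.
Rule 3 (final devoicing): /d/ is a voiced stop in word-final position, so it devoices to [t]. /iosaixevosuxud/ → iosaixevosuxut.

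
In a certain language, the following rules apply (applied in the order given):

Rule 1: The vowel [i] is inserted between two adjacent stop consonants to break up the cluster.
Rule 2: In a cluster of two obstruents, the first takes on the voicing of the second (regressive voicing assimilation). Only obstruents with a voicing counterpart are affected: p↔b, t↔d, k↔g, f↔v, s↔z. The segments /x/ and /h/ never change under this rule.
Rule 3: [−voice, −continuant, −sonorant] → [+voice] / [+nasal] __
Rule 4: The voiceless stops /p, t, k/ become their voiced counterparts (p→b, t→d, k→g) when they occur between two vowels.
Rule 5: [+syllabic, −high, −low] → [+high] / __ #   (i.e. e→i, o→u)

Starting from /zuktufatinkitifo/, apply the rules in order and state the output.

zugidufadingidifu

Rule 1 (stop-cluster i-epenthesis): /k/ and /t/ form a stop–stop cluster, so [i] is inserted between them. /zuktufatinkitifo/ → zukitufatinkitifo.
Rule 2 (regressive voicing assimilation): no segment meets the environment; /zukitufatinkitifo/ is unchanged.
Rule 3 (post-nasal voicing): /k/ is a voiceless stop immediately after the nasal /n/, so it voices to [g]. /zukitufatinkitifo/ → zukitufatingitifo.
Rule 4 (intervocalic voicing): /k/ is a voiceless stop between vowels /u/ and /i/, so it voices to [g]. /t/ is a voiceless stop between vowels /i/ and /u/, so it voices to [d]. /t/ is a voiceless stop between vowels /a/ and /i/, so it voices to [d]. /t/ is a voiceless stop between vowels /i/ and /i/, so it voices to [d]. /zukitufatingitifo/ → zugidufadingidifo.
Rule 5 (final vowel raising): /o/ is a mid vowel in word-final position, so it raises to [u]. /zugidufadingidifo/ → zugidufadingidifu.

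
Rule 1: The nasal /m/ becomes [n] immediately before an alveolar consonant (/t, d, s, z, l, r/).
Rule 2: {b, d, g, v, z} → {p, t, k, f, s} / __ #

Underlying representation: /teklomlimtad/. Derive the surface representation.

teklonlintat

Rule 1 (nasal place assimilation): /m/ precedes the alveolar consonant /l/, so it assimilates in place to [n]. /m/ precedes the alveolar consonant /t/, so it assimilates in place to [n]. /teklomlimtad/ → teklonlintad.
Rule 2 (final devoicing): /d/ is a voiced obstruent in word-final position, so it devoices to [t]. /teklonlintad/ → teklonlintat.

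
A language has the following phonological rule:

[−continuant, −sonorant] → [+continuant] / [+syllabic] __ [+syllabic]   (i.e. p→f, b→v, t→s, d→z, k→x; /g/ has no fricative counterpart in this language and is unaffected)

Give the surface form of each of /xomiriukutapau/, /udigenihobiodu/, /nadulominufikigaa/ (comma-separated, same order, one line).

xomiriuxusafau, uzigenihoviozu, nazulominufixigaa

/xomiriukutapau/: /k/ is a stop between vowels /u/ and /u/, so it spirantizes to the fricative [x]. /t/ is a stop between vowels /u/ and /a/, so it spirantizes to the fricative [s]. /p/ is a stop between vowels /a/ and /a/, so it spirantizes to the fricative [f]. → [xomiriuxusafau].
/udigenihobiodu/: /d/ is a stop between vowels /u/ and /i/, so it spirantizes to the fricative [z]. /b/ is a stop between vowels /o/ and /i/, so it spirantizes to the fricative [v]. /d/ is a stop between vowels /o/ and /u/, so it spirantizes to the fricative [z]. → [uzigenihoviozu].
/nadulominufikigaa/: /d/ is a stop between vowels /a/ and /u/, so it spirantizes to the fricative [z]. /k/ is a stop between vowels /i/ and /i/, so it spirantizes to the fricative [x]. → [nazulominufixigaa].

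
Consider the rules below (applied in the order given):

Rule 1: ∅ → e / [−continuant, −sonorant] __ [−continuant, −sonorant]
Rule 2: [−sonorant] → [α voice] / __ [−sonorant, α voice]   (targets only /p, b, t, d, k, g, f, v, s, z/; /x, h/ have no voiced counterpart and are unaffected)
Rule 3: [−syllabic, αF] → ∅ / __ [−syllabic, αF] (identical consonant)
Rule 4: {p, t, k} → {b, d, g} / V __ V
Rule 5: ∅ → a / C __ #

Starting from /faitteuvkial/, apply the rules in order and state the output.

Rule 1 (stop-cluster e-epenthesis): /t/ and /t/ form a stop–stop cluster, so [e] is inserted between them. /faitteuvkial/ → faiteteuvkial.
Rule 2 (regressive voicing assimilation): /v/ precedes the voiceless obstruent /k/, so it devoices to [f] by assimilation. /faiteteuvkial/ → faiteteufkial.
Rule 3 (degemination): no segment meets the environment; /faiteteufkial/ is unchanged.
Rule 4 (intervocalic voicing): /t/ is a voiceless stop between vowels /i/ and /e/, so it voices to [d]. /t/ is a voiceless stop between vowels /e/ and /e/, so it voices to [d]. /faiteteufkial/ → faidedeufkial.
Rule 5 (final a-epenthesis): the form ends in the consonant /l/, so [a] is inserted word-finally. /faidedeufkial/ → faidedeufkiala.

faidedeufkiala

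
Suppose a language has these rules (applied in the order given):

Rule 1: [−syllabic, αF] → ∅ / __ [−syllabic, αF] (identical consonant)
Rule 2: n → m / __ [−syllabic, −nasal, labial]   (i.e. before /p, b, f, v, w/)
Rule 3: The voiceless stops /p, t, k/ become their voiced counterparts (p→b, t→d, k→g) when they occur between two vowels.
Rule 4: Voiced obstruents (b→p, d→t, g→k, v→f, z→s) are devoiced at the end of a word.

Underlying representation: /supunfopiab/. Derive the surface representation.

subumfobiap

Rule 1 (degemination): no segment meets the environment; /supunfopiab/ is unchanged.
Rule 2 (nasal place assimilation): /n/ precedes the labial consonant /f/, so it assimilates in place to [m]. /supunfopiab/ → supumfopiab.
Rule 3 (intervocalic voicing): /p/ is a voiceless stop between vowels /u/ and /u/, so it voices to [b]. /p/ is a voiceless stop between vowels /o/ and /i/, so it voices to [b]. /supumfopiab/ → subumfobiab.
Rule 4 (final devoicing): /b/ is a voiced obstruent in word-final position, so it devoices to [p]. /subumfobiab/ → subumfobiap.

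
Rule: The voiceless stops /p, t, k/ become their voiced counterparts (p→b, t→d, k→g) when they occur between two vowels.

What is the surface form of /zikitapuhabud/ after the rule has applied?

zigidabuhabud

/k/ is a voiceless stop between vowels /i/ and /i/, so it voices to [g].
/t/ is a voiceless stop between vowels /i/ and /a/, so it voices to [d].
/p/ is a voiceless stop between vowels /a/ and /u/, so it voices to [b].
Surface form: [zigidabuhabud].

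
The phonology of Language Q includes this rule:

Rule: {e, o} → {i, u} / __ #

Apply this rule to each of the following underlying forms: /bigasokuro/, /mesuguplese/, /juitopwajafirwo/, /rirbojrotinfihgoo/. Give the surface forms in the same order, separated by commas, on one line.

/bigasokuro/: /o/ is a mid vowel in word-final position, so it raises to [u]. → [bigasokuru].
/mesuguplese/: /e/ is a mid vowel in word-final position, so it raises to [i]. → [mesuguplesi].
/juitopwajafirwo/: /o/ is a mid vowel in word-final position, so it raises to [u]. → [juitopwajafirwu].
/rirbojrotinfihgoo/: /o/ is a mid vowel in word-final position, so it raises to [u]. → [rirbojrotinfihgou].

bigasokuru, mesuguplesi, juitopwajafirwu, rirbojrotinfihgou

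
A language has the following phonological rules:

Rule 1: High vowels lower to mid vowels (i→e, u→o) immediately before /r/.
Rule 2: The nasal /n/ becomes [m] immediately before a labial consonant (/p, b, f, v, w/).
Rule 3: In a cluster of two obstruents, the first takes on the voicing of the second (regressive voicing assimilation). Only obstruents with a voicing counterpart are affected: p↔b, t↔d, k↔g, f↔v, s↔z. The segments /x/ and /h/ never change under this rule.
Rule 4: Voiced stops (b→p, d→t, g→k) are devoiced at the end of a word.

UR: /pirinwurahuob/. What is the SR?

Rule 1 (pre-rhotic lowering): /i/ is a high vowel immediately before /r/, so it lowers to [e]. /u/ is a high vowel immediately before /r/, so it lowers to [o]. /pirinwurahuob/ → perinworahuob.
Rule 2 (nasal place assimilation): /n/ precedes the labial consonant /w/, so it assimilates in place to [m]. /perinworahuob/ → perimworahuob.
Rule 3 (regressive voicing assimilation): no segment meets the environment; /perimworahuob/ is unchanged.
Rule 4 (final devoicing): /b/ is a voiced stop in word-final position, so it devoices to [p]. /perimworahuob/ → perimworahuop.

perimworahuop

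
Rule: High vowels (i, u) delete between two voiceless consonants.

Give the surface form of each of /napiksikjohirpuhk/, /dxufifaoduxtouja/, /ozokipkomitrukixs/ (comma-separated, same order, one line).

napkskjohirphk, dxffaoduxtouja, ozokpkomitrukxs

/napiksikjohirpuhk/: /i/ is a high vowel flanked by voiceless consonants /p/ and /k/, so it deletes. /i/ is a high vowel flanked by voiceless consonants /s/ and /k/, so it deletes. /u/ is a high vowel flanked by voiceless consonants /p/ and /h/, so it deletes. → [napkskjohirphk].
/dxufifaoduxtouja/: /u/ is a high vowel flanked by voiceless consonants /x/ and /f/, so it deletes. /i/ is a high vowel flanked by voiceless consonants /f/ and /f/, so it deletes. → [dxffaoduxtouja].
/ozokipkomitrukixs/: /i/ is a high vowel flanked by voiceless consonants /k/ and /p/, so it deletes. /i/ is a high vowel flanked by voiceless consonants /k/ and /x/, so it deletes. → [ozokpkomitrukxs].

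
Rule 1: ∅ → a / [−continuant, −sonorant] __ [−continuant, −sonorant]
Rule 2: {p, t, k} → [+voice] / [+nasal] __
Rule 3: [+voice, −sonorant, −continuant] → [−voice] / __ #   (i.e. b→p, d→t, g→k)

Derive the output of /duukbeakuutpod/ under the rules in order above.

Rule 1 (stop-cluster a-epenthesis): /k/ and /b/ form a stop–stop cluster, so [a] is inserted between them. /t/ and /p/ form a stop–stop cluster, so [a] is inserted between them. /duukbeakuutpod/ → duukabeakuutapod.
Rule 2 (post-nasal voicing): no segment meets the environment; /duukabeakuutapod/ is unchanged.
Rule 3 (final devoicing): /d/ is a voiced stop in word-final position, so it devoices to [t]. /duukabeakuutapod/ → duukabeakuutapot.

duukabeakuutapot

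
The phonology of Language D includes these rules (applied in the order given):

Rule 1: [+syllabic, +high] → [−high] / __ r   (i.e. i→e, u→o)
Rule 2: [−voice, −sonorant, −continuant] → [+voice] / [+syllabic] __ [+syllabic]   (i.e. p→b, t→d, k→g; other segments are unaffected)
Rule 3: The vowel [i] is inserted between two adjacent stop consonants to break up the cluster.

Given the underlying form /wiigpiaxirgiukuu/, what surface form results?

wiigipiaxergiuguu

Rule 1 (pre-rhotic lowering): /i/ is a high vowel immediately before /r/, so it lowers to [e]. /wiigpiaxirgiukuu/ → wiigpiaxergiukuu.
Rule 2 (intervocalic voicing): /k/ is a voiceless stop between vowels /u/ and /u/, so it voices to [g]. /wiigpiaxergiukuu/ → wiigpiaxergiuguu.
Rule 3 (stop-cluster i-epenthesis): /g/ and /p/ form a stop–stop cluster, so [i] is inserted between them. /wiigpiaxergiuguu/ → wiigipiaxergiuguu.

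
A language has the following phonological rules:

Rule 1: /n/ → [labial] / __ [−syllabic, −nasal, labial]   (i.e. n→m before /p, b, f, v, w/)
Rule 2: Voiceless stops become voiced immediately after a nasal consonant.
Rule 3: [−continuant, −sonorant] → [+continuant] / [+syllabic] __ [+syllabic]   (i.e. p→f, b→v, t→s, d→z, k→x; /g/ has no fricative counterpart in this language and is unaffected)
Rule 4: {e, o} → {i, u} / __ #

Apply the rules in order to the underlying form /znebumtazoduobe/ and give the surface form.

Rule 1 (nasal place assimilation): no segment meets the environment; /znebumtazoduobe/ is unchanged.
Rule 2 (post-nasal voicing): /t/ is a voiceless stop immediately after the nasal /m/, so it voices to [d]. /znebumtazoduobe/ → znebumdazoduobe.
Rule 3 (intervocalic spirantization): /b/ is a stop between vowels /e/ and /u/, so it spirantizes to the fricative [v]. /d/ is a stop between vowels /o/ and /u/, so it spirantizes to the fricative [z]. /b/ is a stop between vowels /o/ and /e/, so it spirantizes to the fricative [v]. /znebumdazoduobe/ → znevumdazozuove.
Rule 4 (final vowel raising): /e/ is a mid vowel in word-final position, so it raises to [i]. /znevumdazozuove/ → znevumdazozuovi.

znevumdazozuovi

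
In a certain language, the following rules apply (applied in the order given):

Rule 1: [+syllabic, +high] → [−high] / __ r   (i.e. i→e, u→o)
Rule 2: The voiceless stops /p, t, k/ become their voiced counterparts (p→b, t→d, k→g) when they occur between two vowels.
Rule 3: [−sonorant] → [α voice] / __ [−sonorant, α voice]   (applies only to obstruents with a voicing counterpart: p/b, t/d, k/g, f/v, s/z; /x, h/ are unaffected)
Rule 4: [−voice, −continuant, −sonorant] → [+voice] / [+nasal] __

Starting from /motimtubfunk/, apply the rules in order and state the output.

modimdupfung

Rule 1 (pre-rhotic lowering): no segment meets the environment; /motimtubfunk/ is unchanged.
Rule 2 (intervocalic voicing): /t/ is a voiceless stop between vowels /o/ and /i/, so it voices to [d]. /motimtubfunk/ → modimtubfunk.
Rule 3 (regressive voicing assimilation): /b/ precedes the voiceless obstruent /f/, so it devoices to [p] by assimilation. /modimtubfunk/ → modimtupfunk.
Rule 4 (post-nasal voicing): /t/ is a voiceless stop immediately after the nasal /m/, so it voices to [d]. /k/ is a voiceless stop immediately after the nasal /n/, so it voices to [g]. /modimtupfunk/ → modimdupfung.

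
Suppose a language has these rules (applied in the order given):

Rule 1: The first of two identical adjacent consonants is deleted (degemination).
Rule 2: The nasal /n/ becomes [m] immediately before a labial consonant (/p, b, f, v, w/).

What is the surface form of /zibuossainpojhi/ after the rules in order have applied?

Rule 1 (degemination): /ss/ is a geminate; the first /s/ deletes. /zibuossainpojhi/ → zibuosainpojhi.
Rule 2 (nasal place assimilation): /n/ precedes the labial consonant /p/, so it assimilates in place to [m]. /zibuosainpojhi/ → zibuosaimpojhi.

zibuosaimpojhi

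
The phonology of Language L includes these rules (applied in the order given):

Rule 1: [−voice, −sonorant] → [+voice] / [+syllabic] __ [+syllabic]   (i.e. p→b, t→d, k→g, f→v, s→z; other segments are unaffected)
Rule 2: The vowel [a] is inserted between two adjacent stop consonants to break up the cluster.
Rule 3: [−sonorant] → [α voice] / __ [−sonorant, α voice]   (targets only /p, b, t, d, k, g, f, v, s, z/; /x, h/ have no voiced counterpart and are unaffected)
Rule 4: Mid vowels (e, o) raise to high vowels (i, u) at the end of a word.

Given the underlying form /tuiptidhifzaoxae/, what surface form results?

tuipatithivzaoxai

Rule 1 (intervocalic voicing): no segment meets the environment; /tuiptidhifzaoxae/ is unchanged.
Rule 2 (stop-cluster a-epenthesis): /p/ and /t/ form a stop–stop cluster, so [a] is inserted between them. /tuiptidhifzaoxae/ → tuipatidhifzaoxae.
Rule 3 (regressive voicing assimilation): /d/ precedes the voiceless obstruent /h/, so it devoices to [t] by assimilation. /f/ precedes the voiced obstruent /z/, so it voices to [v] by assimilation. /tuipatidhifzaoxae/ → tuipatithivzaoxae.
Rule 4 (final vowel raising): /e/ is a mid vowel in word-final position, so it raises to [i]. /tuipatithivzaoxae/ → tuipatithivzaoxai.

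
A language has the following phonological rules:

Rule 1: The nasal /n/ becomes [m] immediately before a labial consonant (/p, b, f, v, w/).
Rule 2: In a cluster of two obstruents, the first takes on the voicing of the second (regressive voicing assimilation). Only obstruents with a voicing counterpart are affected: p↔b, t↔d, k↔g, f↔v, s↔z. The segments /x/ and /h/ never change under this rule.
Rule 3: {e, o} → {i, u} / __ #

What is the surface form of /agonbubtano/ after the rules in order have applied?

Rule 1 (nasal place assimilation): /n/ precedes the labial consonant /b/, so it assimilates in place to [m]. /agonbubtano/ → agombubtano.
Rule 2 (regressive voicing assimilation): /b/ precedes the voiceless obstruent /t/, so it devoices to [p] by assimilation. /agombubtano/ → agombuptano.
Rule 3 (final vowel raising): /o/ is a mid vowel in word-final position, so it raises to [u]. /agombuptano/ → agombuptanu.

agombuptanu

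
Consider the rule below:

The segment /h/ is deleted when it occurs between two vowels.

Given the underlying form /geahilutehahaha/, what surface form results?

geailuteaaa

/h/ occurs between vowels /a/ and /i/, so it deletes.
/h/ occurs between vowels /e/ and /a/, so it deletes.
/h/ occurs between vowels /a/ and /a/, so it deletes.
/h/ occurs between vowels /a/ and /a/, so it deletes.
Surface form: [geailuteaaa].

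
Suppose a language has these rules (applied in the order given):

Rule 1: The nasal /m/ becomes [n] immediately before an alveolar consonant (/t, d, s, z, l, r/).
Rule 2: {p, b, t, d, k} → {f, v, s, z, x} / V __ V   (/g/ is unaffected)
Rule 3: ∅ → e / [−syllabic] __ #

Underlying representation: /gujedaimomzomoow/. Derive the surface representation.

gujezaimonzomoowe

Rule 1 (nasal place assimilation): /m/ precedes the alveolar consonant /z/, so it assimilates in place to [n]. /gujedaimomzomoow/ → gujedaimonzomoow.
Rule 2 (intervocalic spirantization): /d/ is a stop between vowels /e/ and /a/, so it spirantizes to the fricative [z]. /gujedaimonzomoow/ → gujezaimonzomoow.
Rule 3 (final e-epenthesis): the form ends in the consonant /w/, so [e] is inserted word-finally. /gujezaimonzomoow/ → gujezaimonzomoowe.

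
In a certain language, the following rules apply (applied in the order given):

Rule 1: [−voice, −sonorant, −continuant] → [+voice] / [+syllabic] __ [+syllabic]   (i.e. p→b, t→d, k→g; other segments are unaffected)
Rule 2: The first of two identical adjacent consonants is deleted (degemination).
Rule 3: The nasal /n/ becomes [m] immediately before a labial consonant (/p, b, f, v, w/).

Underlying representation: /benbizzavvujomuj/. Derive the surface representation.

Rule 1 (intervocalic voicing): no segment meets the environment; /benbizzavvujomuj/ is unchanged.
Rule 2 (degemination): /zz/ is a geminate; the first /z/ deletes. /vv/ is a geminate; the first /v/ deletes. /benbizzavvujomuj/ → benbizavujomuj.
Rule 3 (nasal place assimilation): /n/ precedes the labial consonant /b/, so it assimilates in place to [m]. /benbizavujomuj/ → bembizavujomuj.

bembizavujomuj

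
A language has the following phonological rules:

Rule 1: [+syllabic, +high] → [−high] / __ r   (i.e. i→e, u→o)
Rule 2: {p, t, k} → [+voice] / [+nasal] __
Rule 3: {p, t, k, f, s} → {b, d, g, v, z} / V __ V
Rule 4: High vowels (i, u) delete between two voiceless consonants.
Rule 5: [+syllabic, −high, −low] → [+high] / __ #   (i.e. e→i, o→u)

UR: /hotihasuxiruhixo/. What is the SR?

hodihazuxeruhxu

Rule 1 (pre-rhotic lowering): /i/ is a high vowel immediately before /r/, so it lowers to [e]. /hotihasuxiruhixo/ → hotihasuxeruhixo.
Rule 2 (post-nasal voicing): no segment meets the environment; /hotihasuxeruhixo/ is unchanged.
Rule 3 (intervocalic voicing): /t/ is a voiceless obstruent between vowels /o/ and /i/, so it voices to [d]. /s/ is a voiceless obstruent between vowels /a/ and /u/, so it voices to [z]. /hotihasuxeruhixo/ → hodihazuxeruhixo.
Rule 4 (high vowel syncope): /i/ is a high vowel flanked by voiceless consonants /h/ and /x/, so it deletes. /hodihazuxeruhixo/ → hodihazuxeruhxo.
Rule 5 (final vowel raising): /o/ is a mid vowel in word-final position, so it raises to [u]. /hodihazuxeruhxo/ → hodihazuxeruhxu.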